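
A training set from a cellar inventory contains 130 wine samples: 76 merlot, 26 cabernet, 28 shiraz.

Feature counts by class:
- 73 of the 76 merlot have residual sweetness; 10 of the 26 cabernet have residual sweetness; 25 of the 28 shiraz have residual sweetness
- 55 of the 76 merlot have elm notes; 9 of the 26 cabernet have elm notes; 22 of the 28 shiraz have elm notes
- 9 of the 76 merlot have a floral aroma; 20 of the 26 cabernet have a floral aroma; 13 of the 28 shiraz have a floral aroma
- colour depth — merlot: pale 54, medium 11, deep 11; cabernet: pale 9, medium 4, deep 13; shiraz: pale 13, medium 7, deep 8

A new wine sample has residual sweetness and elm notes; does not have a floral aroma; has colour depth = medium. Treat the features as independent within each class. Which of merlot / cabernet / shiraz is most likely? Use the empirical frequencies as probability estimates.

merlot

merlot: (76/130) × (73/76) × (55/76) × (67/76) × (11/76) ≈ 0.0518524
cabernet: (26/130) × (10/26) × (9/26) × (6/26) × (4/26) ≈ 0.000945345
shiraz: (28/130) × (25/28) × (22/28) × (15/28) × (7/28) ≈ 0.0202365
Highest score → merlot.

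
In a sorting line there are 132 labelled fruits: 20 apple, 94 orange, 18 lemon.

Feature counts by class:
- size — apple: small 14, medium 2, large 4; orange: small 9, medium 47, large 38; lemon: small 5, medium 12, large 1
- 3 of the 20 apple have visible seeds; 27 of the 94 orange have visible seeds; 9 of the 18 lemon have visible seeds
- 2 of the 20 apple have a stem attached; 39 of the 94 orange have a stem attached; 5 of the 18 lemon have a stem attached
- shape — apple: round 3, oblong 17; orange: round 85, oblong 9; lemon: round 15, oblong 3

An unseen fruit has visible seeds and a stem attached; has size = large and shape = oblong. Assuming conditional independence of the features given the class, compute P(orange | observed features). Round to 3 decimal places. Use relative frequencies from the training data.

0.854

apple: (20/132) × (4/20) × (3/20) × (2/20) × (17/20) ≈ 0.000386364
orange: (94/132) × (38/94) × (27/94) × (39/94) × (9/94) ≈ 0.00328471
lemon: (18/132) × (1/18) × (9/18) × (5/18) × (3/18) ≈ 0.000175365
P(orange | x) = 0.00328471 / 0.003846439 ≈ 0.854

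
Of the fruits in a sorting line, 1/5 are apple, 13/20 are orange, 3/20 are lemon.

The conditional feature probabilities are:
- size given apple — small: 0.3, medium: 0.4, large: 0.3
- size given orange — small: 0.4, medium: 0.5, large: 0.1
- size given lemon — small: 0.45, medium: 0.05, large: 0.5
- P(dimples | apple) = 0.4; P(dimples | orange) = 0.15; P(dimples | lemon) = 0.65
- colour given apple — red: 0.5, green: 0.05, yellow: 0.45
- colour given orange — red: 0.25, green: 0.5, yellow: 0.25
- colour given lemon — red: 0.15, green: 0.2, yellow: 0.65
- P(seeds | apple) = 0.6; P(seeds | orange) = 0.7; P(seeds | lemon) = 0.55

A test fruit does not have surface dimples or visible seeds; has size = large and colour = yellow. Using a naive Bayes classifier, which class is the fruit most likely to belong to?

lemon

apple: 0.2 × 0.3 × (1−0.4) × 0.45 × (1−0.6) = 0.00648
orange: 0.65 × 0.1 × (1−0.15) × 0.25 × (1−0.7) = 0.00414375
lemon: 0.15 × 0.5 × (1−0.65) × 0.65 × (1−0.55) = 0.007678125
Highest score → lemon.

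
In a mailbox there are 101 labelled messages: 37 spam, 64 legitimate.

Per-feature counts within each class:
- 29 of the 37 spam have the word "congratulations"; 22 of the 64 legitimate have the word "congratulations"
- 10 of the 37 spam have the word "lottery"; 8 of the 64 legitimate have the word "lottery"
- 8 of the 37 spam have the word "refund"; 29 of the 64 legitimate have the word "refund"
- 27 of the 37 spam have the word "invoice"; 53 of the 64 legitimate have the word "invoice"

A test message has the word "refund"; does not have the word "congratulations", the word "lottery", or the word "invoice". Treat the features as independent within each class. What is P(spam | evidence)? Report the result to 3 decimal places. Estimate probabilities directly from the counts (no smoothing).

spam: (37/101) × (8/37) × (27/37) × (8/37) × (10/37) ≈ 0.00337767
legitimate: (64/101) × (42/64) × (56/64) × (29/64) × (11/64) ≈ 0.0283378
P(spam | x) = 0.00337767 / 0.03171547 ≈ 0.106

0.106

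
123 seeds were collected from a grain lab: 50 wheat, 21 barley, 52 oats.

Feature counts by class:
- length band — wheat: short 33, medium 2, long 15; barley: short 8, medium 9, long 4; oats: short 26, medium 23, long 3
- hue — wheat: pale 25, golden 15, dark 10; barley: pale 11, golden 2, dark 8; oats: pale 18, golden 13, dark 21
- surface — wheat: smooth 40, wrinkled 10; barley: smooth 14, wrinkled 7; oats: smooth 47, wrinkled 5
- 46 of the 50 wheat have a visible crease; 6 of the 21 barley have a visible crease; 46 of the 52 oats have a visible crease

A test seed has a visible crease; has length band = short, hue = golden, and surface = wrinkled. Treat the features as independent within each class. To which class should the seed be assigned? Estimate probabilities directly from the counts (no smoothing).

wheat: (50/123) × (33/50) × (15/50) × (10/50) × (46/50) ≈ 0.0148098
barley: (21/123) × (8/21) × (2/21) × (7/21) × (6/21) ≈ 0.000589938
oats: (52/123) × (26/52) × (13/52) × (5/52) × (46/52) ≈ 0.004495
Highest score → wheat.

wheat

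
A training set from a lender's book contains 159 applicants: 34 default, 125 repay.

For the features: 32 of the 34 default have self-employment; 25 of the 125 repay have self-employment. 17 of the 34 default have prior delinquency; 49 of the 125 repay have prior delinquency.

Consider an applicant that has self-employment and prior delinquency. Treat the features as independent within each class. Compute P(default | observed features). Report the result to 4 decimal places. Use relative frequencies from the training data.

0.6202

default: (34/159) × (32/34) × (17/34) ≈ 0.100629
repay: (125/159) × (25/125) × (49/125) ≈ 0.0616352
P(default | x) = 0.100629 / 0.1622642 ≈ 0.6202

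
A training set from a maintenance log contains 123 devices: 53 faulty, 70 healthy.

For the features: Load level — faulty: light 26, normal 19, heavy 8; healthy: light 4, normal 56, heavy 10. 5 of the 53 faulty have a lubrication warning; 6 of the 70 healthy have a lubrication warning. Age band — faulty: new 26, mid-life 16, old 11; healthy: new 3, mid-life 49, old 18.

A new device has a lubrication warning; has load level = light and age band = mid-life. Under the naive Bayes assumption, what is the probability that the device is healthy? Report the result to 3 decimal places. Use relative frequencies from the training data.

faulty: (53/123) × (26/53) × (5/53) × (16/53) ≈ 0.00602014
healthy: (70/123) × (4/70) × (6/70) × (49/70) ≈ 0.00195122
P(healthy | x) = 0.00195122 / 0.00797136 ≈ 0.245

0.245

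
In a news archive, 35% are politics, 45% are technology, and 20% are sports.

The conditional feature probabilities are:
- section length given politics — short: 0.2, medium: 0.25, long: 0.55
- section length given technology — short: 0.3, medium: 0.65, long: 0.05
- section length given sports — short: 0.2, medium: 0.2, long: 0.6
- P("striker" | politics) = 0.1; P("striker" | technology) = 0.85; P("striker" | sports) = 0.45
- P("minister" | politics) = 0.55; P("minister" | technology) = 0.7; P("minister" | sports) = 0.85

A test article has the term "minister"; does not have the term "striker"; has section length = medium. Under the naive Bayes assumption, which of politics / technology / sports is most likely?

politics: 0.35 × 0.25 × (1−0.1) × 0.55 = 0.0433125
technology: 0.45 × 0.65 × (1−0.85) × 0.7 = 0.0307125
sports: 0.2 × 0.2 × (1−0.45) × 0.85 = 0.0187
Highest score → politics.

politics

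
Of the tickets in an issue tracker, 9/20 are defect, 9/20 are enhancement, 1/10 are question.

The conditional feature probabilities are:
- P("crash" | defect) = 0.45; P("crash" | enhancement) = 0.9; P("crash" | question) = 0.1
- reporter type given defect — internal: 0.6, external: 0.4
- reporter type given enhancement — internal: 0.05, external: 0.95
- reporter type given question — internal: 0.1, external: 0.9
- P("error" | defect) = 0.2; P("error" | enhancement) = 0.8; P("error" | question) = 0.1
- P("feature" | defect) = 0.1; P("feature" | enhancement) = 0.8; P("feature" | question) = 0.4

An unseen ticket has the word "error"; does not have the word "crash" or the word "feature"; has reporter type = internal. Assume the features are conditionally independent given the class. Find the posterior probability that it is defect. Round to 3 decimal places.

0.967

defect: 0.45 × (1−0.45) × 0.6 × 0.2 × (1−0.1) = 0.02673
enhancement: 0.45 × (1−0.9) × 0.05 × 0.8 × (1−0.8) = 0.00036
question: 0.1 × (1−0.1) × 0.1 × 0.1 × (1−0.4) = 0.00054
P(defect | x) = 0.02673 / 0.02763 ≈ 0.967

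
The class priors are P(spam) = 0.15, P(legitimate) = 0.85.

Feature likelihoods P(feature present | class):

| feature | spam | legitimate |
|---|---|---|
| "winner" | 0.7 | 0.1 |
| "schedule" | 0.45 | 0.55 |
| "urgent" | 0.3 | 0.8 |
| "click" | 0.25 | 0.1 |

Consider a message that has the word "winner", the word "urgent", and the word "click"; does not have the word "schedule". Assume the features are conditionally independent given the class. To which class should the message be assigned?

spam

spam: 0.15 × 0.7 × (1−0.45) × 0.3 × 0.25 = 0.00433125
legitimate: 0.85 × 0.1 × (1−0.55) × 0.8 × 0.1 = 0.00306
Highest score → spam.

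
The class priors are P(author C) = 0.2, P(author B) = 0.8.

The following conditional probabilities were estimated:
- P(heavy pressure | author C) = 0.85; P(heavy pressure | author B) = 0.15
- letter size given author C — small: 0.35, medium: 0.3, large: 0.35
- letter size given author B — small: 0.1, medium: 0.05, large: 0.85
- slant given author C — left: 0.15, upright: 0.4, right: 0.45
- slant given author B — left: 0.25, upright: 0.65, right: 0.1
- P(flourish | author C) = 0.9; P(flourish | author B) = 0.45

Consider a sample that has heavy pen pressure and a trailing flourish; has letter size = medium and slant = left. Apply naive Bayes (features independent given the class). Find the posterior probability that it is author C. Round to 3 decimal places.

author C: 0.2 × 0.85 × 0.3 × 0.15 × 0.9 = 0.006885
author B: 0.8 × 0.15 × 0.05 × 0.25 × 0.45 = 0.000675
P(author C | x) = 0.006885 / 0.00756 ≈ 0.911

0.911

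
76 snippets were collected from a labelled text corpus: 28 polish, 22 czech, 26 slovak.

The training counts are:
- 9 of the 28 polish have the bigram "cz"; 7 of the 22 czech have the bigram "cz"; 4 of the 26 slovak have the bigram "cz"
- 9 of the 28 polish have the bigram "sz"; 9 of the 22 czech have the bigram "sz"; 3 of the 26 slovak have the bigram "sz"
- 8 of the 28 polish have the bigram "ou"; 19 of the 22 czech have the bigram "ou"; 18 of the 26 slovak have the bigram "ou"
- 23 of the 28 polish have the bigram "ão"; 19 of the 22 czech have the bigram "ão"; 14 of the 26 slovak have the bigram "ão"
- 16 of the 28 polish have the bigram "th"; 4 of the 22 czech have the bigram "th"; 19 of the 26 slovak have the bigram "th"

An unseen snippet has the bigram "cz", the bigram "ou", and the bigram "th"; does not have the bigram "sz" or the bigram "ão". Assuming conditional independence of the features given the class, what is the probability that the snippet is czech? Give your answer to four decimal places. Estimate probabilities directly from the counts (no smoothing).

0.0810

polish: (28/76) × (9/28) × (19/28) × (8/28) × (5/28) × (16/28) ≈ 0.00234277
czech: (22/76) × (7/22) × (13/22) × (19/22) × (3/22) × (4/22) ≈ 0.00116539
slovak: (26/76) × (4/26) × (23/26) × (18/26) × (12/26) × (19/26) ≈ 0.0108715
P(czech | x) = 0.00116539 / 0.01437966 ≈ 0.0810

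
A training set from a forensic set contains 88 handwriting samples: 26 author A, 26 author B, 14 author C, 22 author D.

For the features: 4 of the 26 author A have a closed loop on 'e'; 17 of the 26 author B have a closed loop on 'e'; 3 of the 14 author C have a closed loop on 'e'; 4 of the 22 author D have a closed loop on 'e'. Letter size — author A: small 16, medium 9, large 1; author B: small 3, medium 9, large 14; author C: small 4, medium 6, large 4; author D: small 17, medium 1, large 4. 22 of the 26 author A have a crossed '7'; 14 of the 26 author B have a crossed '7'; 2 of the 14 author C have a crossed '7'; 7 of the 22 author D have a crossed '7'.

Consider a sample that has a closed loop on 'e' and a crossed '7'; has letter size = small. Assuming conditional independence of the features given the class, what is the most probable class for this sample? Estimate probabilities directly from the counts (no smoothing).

author A

author A: (26/88) × (4/26) × (16/26) × (22/26) ≈ 0.0236686
author B: (26/88) × (17/26) × (3/26) × (14/26) ≈ 0.0120024
author C: (14/88) × (3/14) × (4/14) × (2/14) ≈ 0.00139147
author D: (22/88) × (4/22) × (17/22) × (7/22) ≈ 0.0111758
Highest score → author A.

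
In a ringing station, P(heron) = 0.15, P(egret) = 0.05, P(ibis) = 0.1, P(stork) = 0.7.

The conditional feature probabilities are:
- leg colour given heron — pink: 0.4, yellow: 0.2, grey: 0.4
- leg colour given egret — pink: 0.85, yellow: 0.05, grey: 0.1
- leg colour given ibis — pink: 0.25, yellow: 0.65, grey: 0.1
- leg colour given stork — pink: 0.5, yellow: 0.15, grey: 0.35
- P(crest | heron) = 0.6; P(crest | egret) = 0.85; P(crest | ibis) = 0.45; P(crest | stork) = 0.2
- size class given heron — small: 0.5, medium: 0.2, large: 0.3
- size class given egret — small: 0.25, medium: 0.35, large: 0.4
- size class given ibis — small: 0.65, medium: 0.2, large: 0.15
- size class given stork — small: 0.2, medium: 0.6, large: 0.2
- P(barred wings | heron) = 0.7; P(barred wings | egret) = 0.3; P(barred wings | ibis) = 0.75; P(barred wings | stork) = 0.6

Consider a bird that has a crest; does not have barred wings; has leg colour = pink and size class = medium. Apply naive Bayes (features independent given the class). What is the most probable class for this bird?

stork

heron: 0.15 × 0.4 × 0.6 × 0.2 × (1−0.7) = 0.00216
egret: 0.05 × 0.85 × 0.85 × 0.35 × (1−0.3) = 0.008850625
ibis: 0.1 × 0.25 × 0.45 × 0.2 × (1−0.75) = 0.0005625
stork: 0.7 × 0.5 × 0.2 × 0.6 × (1−0.6) = 0.0168
Highest score → stork.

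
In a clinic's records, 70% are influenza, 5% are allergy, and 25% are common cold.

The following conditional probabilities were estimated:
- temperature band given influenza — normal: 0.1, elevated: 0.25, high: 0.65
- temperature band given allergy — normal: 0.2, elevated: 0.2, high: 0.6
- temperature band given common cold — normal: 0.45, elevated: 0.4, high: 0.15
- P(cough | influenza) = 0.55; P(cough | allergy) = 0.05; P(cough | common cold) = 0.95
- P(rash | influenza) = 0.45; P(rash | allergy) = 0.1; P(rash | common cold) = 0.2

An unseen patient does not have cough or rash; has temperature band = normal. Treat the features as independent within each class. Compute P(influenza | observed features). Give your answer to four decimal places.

influenza: 0.7 × 0.1 × (1−0.55) × (1−0.45) = 0.017325
allergy: 0.05 × 0.2 × (1−0.05) × (1−0.1) = 0.00855
common cold: 0.25 × 0.45 × (1−0.95) × (1−0.2) = 0.0045
P(influenza | x) = 0.017325 / 0.030375 ≈ 0.5704

0.5704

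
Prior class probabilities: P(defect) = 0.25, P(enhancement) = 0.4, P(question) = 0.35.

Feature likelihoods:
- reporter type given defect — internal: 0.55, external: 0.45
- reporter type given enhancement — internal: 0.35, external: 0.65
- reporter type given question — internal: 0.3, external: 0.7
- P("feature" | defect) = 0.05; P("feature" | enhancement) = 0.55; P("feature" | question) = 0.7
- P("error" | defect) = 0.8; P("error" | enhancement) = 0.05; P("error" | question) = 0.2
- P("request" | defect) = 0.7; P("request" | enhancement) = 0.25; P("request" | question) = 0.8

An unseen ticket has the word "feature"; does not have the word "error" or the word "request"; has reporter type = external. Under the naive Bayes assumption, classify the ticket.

defect: 0.25 × 0.45 × 0.05 × (1−0.8) × (1−0.7) = 0.0003375
enhancement: 0.4 × 0.65 × 0.55 × (1−0.05) × (1−0.25) = 0.1018875
question: 0.35 × 0.7 × 0.7 × (1−0.2) × (1−0.8) = 0.02744
Highest score → enhancement.

enhancement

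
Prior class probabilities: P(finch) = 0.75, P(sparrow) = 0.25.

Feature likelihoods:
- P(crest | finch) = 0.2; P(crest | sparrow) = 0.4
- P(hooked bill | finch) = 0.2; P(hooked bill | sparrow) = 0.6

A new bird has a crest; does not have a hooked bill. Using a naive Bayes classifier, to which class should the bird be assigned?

finch

finch: 0.75 × 0.2 × (1−0.2) = 0.12
sparrow: 0.25 × 0.4 × (1−0.6) = 0.04
Highest score → finch.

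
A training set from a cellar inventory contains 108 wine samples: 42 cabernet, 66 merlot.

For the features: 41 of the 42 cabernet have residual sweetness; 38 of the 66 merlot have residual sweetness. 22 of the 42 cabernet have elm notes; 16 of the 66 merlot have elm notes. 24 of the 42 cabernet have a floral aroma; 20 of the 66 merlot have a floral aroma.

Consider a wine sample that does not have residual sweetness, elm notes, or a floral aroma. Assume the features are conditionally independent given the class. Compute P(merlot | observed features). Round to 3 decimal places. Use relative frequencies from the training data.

cabernet: (42/108) × (1/42) × (20/42) × (18/42) ≈ 0.00188964
merlot: (66/108) × (28/66) × (50/66) × (46/66) ≈ 0.136891
P(merlot | x) = 0.136891 / 0.13878064 ≈ 0.986

0.986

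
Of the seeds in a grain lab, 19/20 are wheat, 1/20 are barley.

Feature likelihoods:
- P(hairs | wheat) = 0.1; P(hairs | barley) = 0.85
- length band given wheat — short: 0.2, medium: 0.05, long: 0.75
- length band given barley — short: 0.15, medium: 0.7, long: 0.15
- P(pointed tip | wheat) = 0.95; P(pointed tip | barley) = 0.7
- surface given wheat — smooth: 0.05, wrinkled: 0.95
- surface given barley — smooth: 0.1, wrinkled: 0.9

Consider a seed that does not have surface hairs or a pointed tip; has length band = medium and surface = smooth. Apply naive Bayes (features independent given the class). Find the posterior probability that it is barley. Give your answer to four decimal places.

wheat: 0.95 × (1−0.1) × 0.05 × (1−0.95) × 0.05 = 0.000106875
barley: 0.05 × (1−0.85) × 0.7 × (1−0.7) × 0.1 = 0.0001575
P(barley | x) = 0.0001575 / 0.000264375 ≈ 0.5957

0.5957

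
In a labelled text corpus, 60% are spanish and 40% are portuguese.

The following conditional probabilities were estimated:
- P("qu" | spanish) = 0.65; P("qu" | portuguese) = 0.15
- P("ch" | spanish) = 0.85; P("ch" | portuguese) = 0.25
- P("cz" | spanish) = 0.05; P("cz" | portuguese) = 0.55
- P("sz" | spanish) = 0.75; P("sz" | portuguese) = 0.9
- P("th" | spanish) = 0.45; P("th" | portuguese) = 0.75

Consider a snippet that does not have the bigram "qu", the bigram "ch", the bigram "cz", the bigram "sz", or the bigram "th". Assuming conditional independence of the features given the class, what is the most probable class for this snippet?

spanish: 0.6 × (1−0.65) × (1−0.85) × (1−0.05) × (1−0.75) × (1−0.45) = 0.0041146875
portuguese: 0.4 × (1−0.15) × (1−0.25) × (1−0.55) × (1−0.9) × (1−0.75) = 0.00286875
Highest score → spanish.

spanish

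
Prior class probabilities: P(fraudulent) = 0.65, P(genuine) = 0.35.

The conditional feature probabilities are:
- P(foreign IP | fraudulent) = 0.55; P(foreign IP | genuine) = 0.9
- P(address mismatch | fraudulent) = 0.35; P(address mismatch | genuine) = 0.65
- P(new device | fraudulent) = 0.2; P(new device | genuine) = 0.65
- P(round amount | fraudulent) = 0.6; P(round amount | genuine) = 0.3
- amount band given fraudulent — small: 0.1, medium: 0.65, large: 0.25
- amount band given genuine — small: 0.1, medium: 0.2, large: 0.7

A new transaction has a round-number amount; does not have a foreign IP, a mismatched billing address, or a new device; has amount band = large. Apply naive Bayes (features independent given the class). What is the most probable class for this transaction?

fraudulent

fraudulent: 0.65 × (1−0.55) × (1−0.35) × (1−0.2) × 0.6 × 0.25 = 0.022815
genuine: 0.35 × (1−0.9) × (1−0.65) × (1−0.65) × 0.3 × 0.7 = 0.000900375
Highest score → fraudulent.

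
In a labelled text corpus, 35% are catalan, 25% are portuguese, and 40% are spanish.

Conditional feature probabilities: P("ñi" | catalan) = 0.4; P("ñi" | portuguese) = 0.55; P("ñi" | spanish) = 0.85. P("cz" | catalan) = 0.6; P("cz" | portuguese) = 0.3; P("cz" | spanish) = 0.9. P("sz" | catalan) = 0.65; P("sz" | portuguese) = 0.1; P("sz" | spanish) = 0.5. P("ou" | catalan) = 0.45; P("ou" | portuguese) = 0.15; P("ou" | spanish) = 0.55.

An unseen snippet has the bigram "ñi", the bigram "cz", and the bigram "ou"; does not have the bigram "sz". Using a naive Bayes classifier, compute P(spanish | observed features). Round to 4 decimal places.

catalan: 0.35 × 0.4 × 0.6 × (1−0.65) × 0.45 = 0.01323
portuguese: 0.25 × 0.55 × 0.3 × (1−0.1) × 0.15 = 0.00556875
spanish: 0.4 × 0.85 × 0.9 × (1−0.5) × 0.55 = 0.08415
P(spanish | x) = 0.08415 / 0.10294875 ≈ 0.8174

0.8174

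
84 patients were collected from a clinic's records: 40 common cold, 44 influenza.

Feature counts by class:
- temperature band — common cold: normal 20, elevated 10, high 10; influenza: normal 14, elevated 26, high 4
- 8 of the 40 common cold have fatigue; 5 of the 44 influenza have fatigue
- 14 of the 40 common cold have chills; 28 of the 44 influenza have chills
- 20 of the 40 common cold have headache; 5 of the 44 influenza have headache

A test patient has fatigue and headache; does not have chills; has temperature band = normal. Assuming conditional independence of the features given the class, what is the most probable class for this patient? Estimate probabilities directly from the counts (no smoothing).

common cold: (40/84) × (20/40) × (8/40) × (26/40) × (20/40) ≈ 0.0154762
influenza: (44/84) × (14/44) × (5/44) × (16/44) × (5/44) ≈ 0.00078262
Highest score → common cold.

common cold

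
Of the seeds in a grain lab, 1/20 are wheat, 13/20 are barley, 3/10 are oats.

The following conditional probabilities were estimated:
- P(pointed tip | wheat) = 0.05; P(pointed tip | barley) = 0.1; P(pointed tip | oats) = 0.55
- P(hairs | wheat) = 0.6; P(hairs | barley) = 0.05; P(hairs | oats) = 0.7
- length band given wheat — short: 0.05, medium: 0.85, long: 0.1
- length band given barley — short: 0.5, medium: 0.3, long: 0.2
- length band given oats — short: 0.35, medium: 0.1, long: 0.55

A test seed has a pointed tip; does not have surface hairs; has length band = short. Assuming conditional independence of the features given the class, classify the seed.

barley

wheat: 0.05 × 0.05 × (1−0.6) × 0.05 = 0.00005
barley: 0.65 × 0.1 × (1−0.05) × 0.5 = 0.030875
oats: 0.3 × 0.55 × (1−0.7) × 0.35 = 0.017325
Highest score → barley.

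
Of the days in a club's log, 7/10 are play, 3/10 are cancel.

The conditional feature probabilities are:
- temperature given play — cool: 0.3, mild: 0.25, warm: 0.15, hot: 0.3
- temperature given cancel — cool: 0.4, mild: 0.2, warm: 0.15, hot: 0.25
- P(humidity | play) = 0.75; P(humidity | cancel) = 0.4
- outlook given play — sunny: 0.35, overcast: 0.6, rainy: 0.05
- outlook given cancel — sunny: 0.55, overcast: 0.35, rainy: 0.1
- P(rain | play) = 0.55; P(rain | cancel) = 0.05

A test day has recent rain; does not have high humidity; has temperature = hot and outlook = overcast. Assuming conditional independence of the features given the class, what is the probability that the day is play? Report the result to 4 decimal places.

play: 0.7 × 0.3 × (1−0.75) × 0.6 × 0.55 = 0.017325
cancel: 0.3 × 0.25 × (1−0.4) × 0.35 × 0.05 = 0.0007875
P(play | x) = 0.017325 / 0.0181125 ≈ 0.9565

0.9565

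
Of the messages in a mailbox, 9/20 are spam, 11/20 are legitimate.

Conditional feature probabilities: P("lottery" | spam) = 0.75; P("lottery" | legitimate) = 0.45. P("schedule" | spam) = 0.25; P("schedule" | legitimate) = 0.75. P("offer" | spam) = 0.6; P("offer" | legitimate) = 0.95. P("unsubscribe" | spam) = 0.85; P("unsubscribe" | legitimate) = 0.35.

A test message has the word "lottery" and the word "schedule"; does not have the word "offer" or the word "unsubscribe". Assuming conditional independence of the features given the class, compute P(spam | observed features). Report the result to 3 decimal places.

0.456

spam: 0.45 × 0.75 × 0.25 × (1−0.6) × (1−0.85) = 0.0050625
legitimate: 0.55 × 0.45 × 0.75 × (1−0.95) × (1−0.35) = 0.0060328125
P(spam | x) = 0.0050625 / 0.0110953125 ≈ 0.456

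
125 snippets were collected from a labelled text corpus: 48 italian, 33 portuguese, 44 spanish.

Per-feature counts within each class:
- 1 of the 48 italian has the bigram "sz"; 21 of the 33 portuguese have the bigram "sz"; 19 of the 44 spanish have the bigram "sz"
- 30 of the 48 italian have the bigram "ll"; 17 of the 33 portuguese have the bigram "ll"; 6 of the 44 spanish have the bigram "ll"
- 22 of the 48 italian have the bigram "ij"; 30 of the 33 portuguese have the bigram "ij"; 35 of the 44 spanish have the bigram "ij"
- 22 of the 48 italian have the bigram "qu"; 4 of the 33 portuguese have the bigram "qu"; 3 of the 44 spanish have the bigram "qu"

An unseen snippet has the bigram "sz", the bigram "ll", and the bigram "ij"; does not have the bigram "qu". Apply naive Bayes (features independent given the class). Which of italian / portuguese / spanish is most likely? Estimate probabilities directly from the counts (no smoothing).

portuguese

italian: (48/125) × (1/48) × (30/48) × (22/48) × (26/48) ≈ 0.00124132
portuguese: (33/125) × (21/33) × (17/33) × (30/33) × (29/33) ≈ 0.069141
spanish: (44/125) × (19/44) × (6/44) × (35/44) × (41/44) ≈ 0.0153634
Highest score → portuguese.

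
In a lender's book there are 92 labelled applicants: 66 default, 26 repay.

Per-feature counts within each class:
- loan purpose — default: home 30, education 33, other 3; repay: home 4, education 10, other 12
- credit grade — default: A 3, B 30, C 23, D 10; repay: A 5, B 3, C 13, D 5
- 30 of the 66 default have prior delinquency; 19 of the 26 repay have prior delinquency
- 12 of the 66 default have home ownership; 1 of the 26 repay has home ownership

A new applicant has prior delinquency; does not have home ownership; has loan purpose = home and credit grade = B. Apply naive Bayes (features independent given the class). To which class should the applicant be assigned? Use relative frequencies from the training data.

default: (66/92) × (30/66) × (30/66) × (30/66) × (54/66) ≈ 0.0551236
repay: (26/92) × (4/26) × (3/26) × (19/26) × (25/26) ≈ 0.00352506
Highest score → default.

default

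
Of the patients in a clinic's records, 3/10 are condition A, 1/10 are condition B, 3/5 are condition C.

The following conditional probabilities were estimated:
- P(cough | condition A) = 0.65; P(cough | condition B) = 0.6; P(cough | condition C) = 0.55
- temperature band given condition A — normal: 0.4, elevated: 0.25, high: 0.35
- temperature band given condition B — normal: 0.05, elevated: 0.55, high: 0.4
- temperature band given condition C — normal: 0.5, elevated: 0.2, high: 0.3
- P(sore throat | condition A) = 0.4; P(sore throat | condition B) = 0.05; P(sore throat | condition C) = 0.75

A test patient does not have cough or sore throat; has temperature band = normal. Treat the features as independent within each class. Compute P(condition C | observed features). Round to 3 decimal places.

condition A: 0.3 × (1−0.65) × 0.4 × (1−0.4) = 0.0252
condition B: 0.1 × (1−0.6) × 0.05 × (1−0.05) = 0.0019
condition C: 0.6 × (1−0.55) × 0.5 × (1−0.75) = 0.03375
P(condition C | x) = 0.03375 / 0.06085 ≈ 0.555

0.555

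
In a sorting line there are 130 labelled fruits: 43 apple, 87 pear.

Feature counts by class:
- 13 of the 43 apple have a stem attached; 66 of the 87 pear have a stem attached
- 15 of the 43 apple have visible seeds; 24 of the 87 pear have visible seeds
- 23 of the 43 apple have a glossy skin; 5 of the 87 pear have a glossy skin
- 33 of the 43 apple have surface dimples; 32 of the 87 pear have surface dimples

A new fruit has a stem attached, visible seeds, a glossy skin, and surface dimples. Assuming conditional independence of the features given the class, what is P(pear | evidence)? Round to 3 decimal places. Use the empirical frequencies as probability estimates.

0.171

apple: (43/130) × (13/43) × (15/43) × (23/43) × (33/43) ≈ 0.0143195
pear: (87/130) × (66/87) × (24/87) × (5/87) × (32/87) ≈ 0.00296056
P(pear | x) = 0.00296056 / 0.01728006 ≈ 0.171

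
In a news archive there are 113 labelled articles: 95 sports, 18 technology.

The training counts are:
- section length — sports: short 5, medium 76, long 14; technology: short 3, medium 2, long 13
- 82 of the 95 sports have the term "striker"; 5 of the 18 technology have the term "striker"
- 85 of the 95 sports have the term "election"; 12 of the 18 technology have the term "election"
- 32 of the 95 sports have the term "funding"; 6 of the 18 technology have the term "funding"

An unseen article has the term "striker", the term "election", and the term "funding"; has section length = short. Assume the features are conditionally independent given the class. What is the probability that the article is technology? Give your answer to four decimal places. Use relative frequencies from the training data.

sports: (95/113) × (5/95) × (82/95) × (85/95) × (32/95) ≈ 0.0115107
technology: (18/113) × (3/18) × (5/18) × (12/18) × (6/18) ≈ 0.00163881
P(technology | x) = 0.00163881 / 0.01314951 ≈ 0.1246

0.1246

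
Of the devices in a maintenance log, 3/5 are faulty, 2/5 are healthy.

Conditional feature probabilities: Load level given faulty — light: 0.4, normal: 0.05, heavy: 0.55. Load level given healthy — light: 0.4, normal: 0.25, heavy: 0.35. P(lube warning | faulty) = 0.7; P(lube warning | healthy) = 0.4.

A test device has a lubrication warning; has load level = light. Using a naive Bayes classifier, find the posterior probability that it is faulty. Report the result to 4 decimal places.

0.7241

faulty: 0.6 × 0.4 × 0.7 = 0.168
healthy: 0.4 × 0.4 × 0.4 = 0.064
P(faulty | x) = 0.168 / 0.232 ≈ 0.7241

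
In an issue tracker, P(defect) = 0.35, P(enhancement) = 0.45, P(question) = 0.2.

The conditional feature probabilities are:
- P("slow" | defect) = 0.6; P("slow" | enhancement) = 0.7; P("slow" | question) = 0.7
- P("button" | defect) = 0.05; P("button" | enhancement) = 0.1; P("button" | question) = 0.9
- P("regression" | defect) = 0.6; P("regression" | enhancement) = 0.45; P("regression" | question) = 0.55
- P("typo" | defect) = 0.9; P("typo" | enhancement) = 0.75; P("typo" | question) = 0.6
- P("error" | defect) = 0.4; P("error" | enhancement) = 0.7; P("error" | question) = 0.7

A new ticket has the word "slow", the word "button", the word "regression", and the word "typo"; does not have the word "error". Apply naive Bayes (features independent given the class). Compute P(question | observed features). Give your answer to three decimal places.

0.654

defect: 0.35 × 0.6 × 0.05 × 0.6 × 0.9 × (1−0.4) = 0.003402
enhancement: 0.45 × 0.7 × 0.1 × 0.45 × 0.75 × (1−0.7) = 0.003189375
question: 0.2 × 0.7 × 0.9 × 0.55 × 0.6 × (1−0.7) = 0.012474
P(question | x) = 0.012474 / 0.019065375 ≈ 0.654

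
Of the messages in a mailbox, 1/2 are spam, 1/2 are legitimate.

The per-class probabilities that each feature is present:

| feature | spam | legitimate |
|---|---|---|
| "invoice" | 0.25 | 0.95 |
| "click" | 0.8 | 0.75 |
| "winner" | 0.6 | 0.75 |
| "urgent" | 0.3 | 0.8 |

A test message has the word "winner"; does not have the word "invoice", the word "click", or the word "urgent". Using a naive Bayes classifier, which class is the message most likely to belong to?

spam: 0.5 × (1−0.25) × (1−0.8) × 0.6 × (1−0.3) = 0.0315
legitimate: 0.5 × (1−0.95) × (1−0.75) × 0.75 × (1−0.8) = 0.0009375
Highest score → spam.

spam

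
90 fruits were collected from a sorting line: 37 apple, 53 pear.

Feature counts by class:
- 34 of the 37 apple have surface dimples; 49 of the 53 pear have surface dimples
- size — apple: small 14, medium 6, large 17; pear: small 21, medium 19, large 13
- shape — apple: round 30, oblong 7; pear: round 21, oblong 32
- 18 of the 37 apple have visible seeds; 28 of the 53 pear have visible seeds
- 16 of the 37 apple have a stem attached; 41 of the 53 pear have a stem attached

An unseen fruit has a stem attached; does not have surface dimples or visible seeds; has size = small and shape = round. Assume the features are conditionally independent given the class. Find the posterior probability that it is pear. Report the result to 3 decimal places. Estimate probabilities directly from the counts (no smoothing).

apple: (37/90) × (3/37) × (14/37) × (30/37) × (19/37) × (16/37) ≈ 0.00227088
pear: (53/90) × (4/53) × (21/53) × (21/53) × (25/53) × (41/53) ≈ 0.00254611
P(pear | x) = 0.00254611 / 0.00481699 ≈ 0.529

0.529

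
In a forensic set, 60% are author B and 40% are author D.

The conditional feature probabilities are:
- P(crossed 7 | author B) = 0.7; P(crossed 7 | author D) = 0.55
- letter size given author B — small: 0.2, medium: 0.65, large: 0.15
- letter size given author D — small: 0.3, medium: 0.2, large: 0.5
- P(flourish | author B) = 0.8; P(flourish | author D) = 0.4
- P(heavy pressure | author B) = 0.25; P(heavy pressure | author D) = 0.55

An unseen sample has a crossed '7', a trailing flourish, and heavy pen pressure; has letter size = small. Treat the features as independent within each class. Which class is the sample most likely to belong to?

author B: 0.6 × 0.7 × 0.2 × 0.8 × 0.25 = 0.0168
author D: 0.4 × 0.55 × 0.3 × 0.4 × 0.55 = 0.01452
Highest score → author B.

author B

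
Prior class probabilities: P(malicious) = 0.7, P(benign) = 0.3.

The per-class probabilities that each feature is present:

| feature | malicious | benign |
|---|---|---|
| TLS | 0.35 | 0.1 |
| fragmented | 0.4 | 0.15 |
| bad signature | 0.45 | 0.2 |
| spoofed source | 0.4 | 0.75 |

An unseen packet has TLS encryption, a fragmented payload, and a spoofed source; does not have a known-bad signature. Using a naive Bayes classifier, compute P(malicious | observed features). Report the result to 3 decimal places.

0.889

malicious: 0.7 × 0.35 × 0.4 × (1−0.45) × 0.4 = 0.02156
benign: 0.3 × 0.1 × 0.15 × (1−0.2) × 0.75 = 0.0027
P(malicious | x) = 0.02156 / 0.02426 ≈ 0.889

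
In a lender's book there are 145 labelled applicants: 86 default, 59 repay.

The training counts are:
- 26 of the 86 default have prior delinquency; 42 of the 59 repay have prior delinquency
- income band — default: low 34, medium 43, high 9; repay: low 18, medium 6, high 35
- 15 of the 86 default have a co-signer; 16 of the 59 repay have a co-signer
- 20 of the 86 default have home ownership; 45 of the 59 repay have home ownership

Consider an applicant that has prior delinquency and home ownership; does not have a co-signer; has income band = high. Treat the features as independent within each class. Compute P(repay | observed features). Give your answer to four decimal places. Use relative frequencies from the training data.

0.9637

default: (86/145) × (26/86) × (9/86) × (71/86) × (20/86) ≈ 0.00360281
repay: (59/145) × (42/59) × (35/59) × (43/59) × (45/59) ≈ 0.0955156
P(repay | x) = 0.0955156 / 0.09911841 ≈ 0.9637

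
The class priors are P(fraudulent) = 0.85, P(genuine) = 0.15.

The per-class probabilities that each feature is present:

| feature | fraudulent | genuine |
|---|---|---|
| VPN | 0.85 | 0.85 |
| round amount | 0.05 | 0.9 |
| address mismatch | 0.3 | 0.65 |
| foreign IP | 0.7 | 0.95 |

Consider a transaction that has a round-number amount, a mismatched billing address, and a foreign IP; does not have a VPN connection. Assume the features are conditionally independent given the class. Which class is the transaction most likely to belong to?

fraudulent: 0.85 × (1−0.85) × 0.05 × 0.3 × 0.7 = 0.00133875
genuine: 0.15 × (1−0.85) × 0.9 × 0.65 × 0.95 = 0.012504375
Highest score → genuine.

genuine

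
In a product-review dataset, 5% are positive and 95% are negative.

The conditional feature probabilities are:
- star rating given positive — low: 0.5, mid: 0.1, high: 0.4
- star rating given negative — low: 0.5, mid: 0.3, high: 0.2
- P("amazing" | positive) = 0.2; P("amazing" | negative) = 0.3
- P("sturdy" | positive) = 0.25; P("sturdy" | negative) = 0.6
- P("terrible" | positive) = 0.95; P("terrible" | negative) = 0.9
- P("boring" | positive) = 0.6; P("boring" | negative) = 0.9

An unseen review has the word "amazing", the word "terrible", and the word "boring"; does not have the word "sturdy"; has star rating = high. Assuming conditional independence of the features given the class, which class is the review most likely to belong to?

positive: 0.05 × 0.4 × 0.2 × (1−0.25) × 0.95 × 0.6 = 0.00171
negative: 0.95 × 0.2 × 0.3 × (1−0.6) × 0.9 × 0.9 = 0.018468
Highest score → negative.

negative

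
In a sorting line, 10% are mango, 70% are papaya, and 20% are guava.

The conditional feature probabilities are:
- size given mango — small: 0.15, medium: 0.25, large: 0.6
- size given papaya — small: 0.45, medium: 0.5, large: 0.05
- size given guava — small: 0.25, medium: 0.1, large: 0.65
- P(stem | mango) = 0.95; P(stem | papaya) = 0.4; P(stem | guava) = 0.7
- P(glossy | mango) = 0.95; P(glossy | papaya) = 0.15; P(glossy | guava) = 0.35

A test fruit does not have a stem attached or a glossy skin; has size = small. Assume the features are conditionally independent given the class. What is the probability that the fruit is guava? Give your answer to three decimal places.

mango: 0.1 × 0.15 × (1−0.95) × (1−0.95) = 0.0000375
papaya: 0.7 × 0.45 × (1−0.4) × (1−0.15) = 0.16065
guava: 0.2 × 0.25 × (1−0.7) × (1−0.35) = 0.00975
P(guava | x) = 0.00975 / 0.1704375 ≈ 0.057

0.057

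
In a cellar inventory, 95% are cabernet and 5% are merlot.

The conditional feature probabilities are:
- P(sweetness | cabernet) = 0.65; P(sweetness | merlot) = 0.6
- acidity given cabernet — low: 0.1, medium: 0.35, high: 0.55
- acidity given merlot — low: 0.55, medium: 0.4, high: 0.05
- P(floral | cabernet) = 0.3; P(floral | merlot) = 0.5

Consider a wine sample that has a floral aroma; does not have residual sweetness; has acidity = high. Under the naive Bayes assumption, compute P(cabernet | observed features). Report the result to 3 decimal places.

0.991

cabernet: 0.95 × (1−0.65) × 0.55 × 0.3 = 0.0548625
merlot: 0.05 × (1−0.6) × 0.05 × 0.5 = 0.0005
P(cabernet | x) = 0.0548625 / 0.0553625 ≈ 0.991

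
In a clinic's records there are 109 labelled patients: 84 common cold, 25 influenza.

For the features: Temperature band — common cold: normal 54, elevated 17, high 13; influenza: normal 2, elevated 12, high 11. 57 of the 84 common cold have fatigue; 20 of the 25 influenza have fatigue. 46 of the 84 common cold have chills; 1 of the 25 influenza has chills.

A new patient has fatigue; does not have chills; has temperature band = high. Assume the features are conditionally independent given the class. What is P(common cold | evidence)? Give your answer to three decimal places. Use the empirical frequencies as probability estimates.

0.321

common cold: (84/109) × (13/84) × (57/84) × (38/84) ≈ 0.0366114
influenza: (25/109) × (11/25) × (20/25) × (24/25) ≈ 0.0775046
P(common cold | x) = 0.0366114 / 0.114116 ≈ 0.321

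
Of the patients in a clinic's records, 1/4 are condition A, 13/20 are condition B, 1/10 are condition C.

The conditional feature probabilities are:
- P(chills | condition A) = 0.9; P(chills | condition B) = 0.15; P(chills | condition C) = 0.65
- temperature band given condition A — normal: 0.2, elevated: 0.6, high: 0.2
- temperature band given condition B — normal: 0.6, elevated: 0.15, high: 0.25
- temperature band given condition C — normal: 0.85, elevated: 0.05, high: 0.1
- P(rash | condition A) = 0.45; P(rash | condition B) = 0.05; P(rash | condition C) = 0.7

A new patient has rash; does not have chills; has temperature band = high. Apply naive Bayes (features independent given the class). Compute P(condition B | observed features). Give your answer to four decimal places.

condition A: 0.25 × (1−0.9) × 0.2 × 0.45 = 0.00225
condition B: 0.65 × (1−0.15) × 0.25 × 0.05 = 0.00690625
condition C: 0.1 × (1−0.65) × 0.1 × 0.7 = 0.00245
P(condition B | x) = 0.00690625 / 0.01160625 ≈ 0.5950

0.5950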